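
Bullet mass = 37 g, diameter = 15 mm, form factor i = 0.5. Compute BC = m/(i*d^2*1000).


BC = m/(i*d^2*1000) = 37/(0.5 * 15^2 * 1000) = 0.0003289

0.0003289


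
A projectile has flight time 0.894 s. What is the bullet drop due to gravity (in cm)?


drop = 0.5*g*t^2 = 0.5*9.81*0.894^2 = 3.92025 m ≈ 392 cm

392 cm


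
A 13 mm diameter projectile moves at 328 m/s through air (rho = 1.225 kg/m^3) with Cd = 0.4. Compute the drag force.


A = pi*(d/2)^2 = pi*(13/2000)^2 = 1.32732e-04 m^2
Fd = 0.5*Cd*rho*A*v^2 = 0.5*0.4*1.225*1.32732e-04*328^2 = 3.499 N

3.499 N


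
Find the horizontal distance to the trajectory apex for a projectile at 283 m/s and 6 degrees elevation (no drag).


R = v0^2*sin(2*theta)/g = 283^2*sin(2*6°)/9.81 = 1697.39 m
apex_dist = R/2 = 1697.39/2 = 848.7 m

848.7 m


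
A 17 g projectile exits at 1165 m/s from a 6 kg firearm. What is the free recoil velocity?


v_recoil = m_p * v_p / m_gun = 0.017 * 1165 / 6 = 3.301 m/s

3.301 m/s


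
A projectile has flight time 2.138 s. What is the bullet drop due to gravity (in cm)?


drop = 0.5*g*t^2 = 0.5*9.81*2.138^2 = 22.421 m ≈ 2242 cm

2242 cm


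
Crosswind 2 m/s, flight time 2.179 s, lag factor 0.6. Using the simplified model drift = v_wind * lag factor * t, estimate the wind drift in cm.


drift = v_wind * lag * t = 2 * 0.6 * 2.179 = 2.6148 m ≈ 261.5 cm

261.5 cm


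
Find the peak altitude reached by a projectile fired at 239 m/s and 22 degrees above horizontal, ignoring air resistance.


H = (v0*sin(theta))^2 / (2g) = (239*sin(22°))^2 / (2*9.81) = 408.6 m

408.6 m


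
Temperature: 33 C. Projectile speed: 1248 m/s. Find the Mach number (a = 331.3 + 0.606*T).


a = 331.3 + 0.606*(33) = 351.298 m/s
M = v/a = 1248/351.298 = 3.553

3.553


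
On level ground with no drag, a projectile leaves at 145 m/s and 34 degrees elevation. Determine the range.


R = v0^2 * sin(2*theta) / g = 145^2 * sin(2*34°) / 9.81 = 1987 m

1987 m


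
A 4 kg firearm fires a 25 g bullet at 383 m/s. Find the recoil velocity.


v_recoil = m_p * v_p / m_gun = 0.025 * 383 / 4 = 2.394 m/s

2.394 m/s


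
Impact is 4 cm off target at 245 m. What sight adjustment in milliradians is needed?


1 mrad subtends 1 cm per 10 m of range, so adj = error_cm / (dist_m / 10) = 4 / (245/10) = 0.1633 mrad

0.1633 mrad


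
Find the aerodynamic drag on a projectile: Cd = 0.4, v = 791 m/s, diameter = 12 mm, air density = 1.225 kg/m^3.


A = pi*(d/2)^2 = pi*(12/2000)^2 = 1.13097e-04 m^2
Fd = 0.5*Cd*rho*A*v^2 = 0.5*0.4*1.225*1.13097e-04*791^2 = 17.34 N

17.34 N


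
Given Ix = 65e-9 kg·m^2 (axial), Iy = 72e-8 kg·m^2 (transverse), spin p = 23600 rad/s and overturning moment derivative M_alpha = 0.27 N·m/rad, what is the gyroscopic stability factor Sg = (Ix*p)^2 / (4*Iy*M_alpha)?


Sg = Ix^2 * p^2 / (4 * Iy * M_alpha) = (65e-9)^2 * 23600^2 / (4 * 72e-8 * 0.27) = 3.026

3.026


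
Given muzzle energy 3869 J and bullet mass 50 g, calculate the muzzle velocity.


v = sqrt(2*E/m) = sqrt(2*3869/0.05) = 393.4 m/s

393.4 m/s


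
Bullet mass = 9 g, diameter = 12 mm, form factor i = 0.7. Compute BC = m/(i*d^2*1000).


BC = m/(i*d^2*1000) = 9/(0.7 * 12^2 * 1000) = 8.929e-05

8.929e-05


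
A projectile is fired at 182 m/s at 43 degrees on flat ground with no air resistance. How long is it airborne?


T = 2*v0*sin(theta)/g = 2*182*sin(43°)/9.81 = 25.31 s

25.31 s


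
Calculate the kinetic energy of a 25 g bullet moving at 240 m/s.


E = 0.5*m*v^2 = 0.5*0.025*240^2 = 720 J

720 J


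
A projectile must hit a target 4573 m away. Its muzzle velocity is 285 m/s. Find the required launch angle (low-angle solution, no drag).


sin(2*theta) = R*g/v0^2 = 4573*9.81/285^2 = 0.552307, theta = arcsin(0.552307)/2 = 16.76°

16.76 degrees


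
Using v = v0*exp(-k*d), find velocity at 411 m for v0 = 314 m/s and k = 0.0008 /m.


v = v0*exp(-k*d) = 314*exp(-0.0008*411) = 226 m/s

226 m/s


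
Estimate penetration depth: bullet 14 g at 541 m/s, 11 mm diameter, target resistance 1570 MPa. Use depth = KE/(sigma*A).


A = pi*(d/2)^2 = pi*(11/2)^2 = 95.0332 mm^2
E = 0.5*m*v^2 = 0.5*0.014*541^2 = 2048.77 J
depth = E/(sigma*A) = 2048.77 J / (1570 MPa * 95.0332 mm^2) = 2048.77/(1570 * 95.0332) m = 0.0137315 m ≈ 13.73 mm

13.73 mm


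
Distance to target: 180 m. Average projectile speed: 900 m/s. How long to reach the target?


t = d/v = 180/900 = 0.2 s

0.2 s


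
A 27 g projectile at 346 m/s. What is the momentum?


p = m*v = 0.027*346 = 9.342 kg·m/s

9.342 kg·m/s


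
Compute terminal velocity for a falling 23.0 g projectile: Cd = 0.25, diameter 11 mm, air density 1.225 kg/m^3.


A = pi*(d/2)^2 = pi*(11/2000)^2 = 9.50332e-05 m^2
vt = sqrt(2mg/(Cd*rho*A)) = sqrt(2*0.023*9.81/(0.25 * 1.225 * 9.50332e-05)) = 124.5 m/s

124.5 m/s


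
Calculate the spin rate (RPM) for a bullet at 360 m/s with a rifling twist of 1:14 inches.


twist_m = 14*0.0254 = 0.3556 m
spin = v/twist = 360/0.3556 = 1012.373 rev/s
RPM = spin*60 = 1012.373*60 ≈ 60742 RPM

60742 RPM


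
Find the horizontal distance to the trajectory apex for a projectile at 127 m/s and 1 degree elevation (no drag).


R = v0^2*sin(2*theta)/g = 127^2*sin(2*1°)/9.81 = 57.3796 m
apex_dist = R/2 = 57.3796/2 = 28.69 m

28.69 m


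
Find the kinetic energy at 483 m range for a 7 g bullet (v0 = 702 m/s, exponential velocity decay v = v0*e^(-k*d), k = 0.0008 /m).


v = v0*exp(-k*d) = 702*exp(-0.0008*483) = 477.008 m/s
E = 0.5*m*v^2 = 0.5*0.007*477.008^2 = 796.4 J

796.4 J


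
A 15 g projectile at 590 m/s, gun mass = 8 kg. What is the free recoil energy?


v_r = m_p*v_p/m_gun = 0.015*590/8 = 1.10625 m/s, E_r = 0.5*m_gun*v_r^2 = 0.5*8*1.10625^2 = 4.895 J

4.895 J


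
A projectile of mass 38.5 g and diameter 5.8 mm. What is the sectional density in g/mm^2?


SD = m/d^2 = 38.5/5.8^2 = 1.144 g/mm^2

1.144 g/mm^2


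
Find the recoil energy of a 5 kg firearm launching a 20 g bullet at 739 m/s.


v_r = m_p*v_p/m_gun = 0.02*739/5 = 2.956 m/s, E_r = 0.5*m_gun*v_r^2 = 0.5*5*2.956^2 = 21.84 J

21.84 J


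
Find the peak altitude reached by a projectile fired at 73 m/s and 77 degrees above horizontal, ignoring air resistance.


H = (v0*sin(theta))^2 / (2g) = (73*sin(77°))^2 / (2*9.81) = 257.9 m

257.9 m


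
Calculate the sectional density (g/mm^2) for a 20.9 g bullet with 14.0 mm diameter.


SD = m/d^2 = 20.9/14.0^2 = 0.1066 g/mm^2

0.1066 g/mm^2


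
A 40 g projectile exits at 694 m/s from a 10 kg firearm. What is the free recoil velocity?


v_recoil = m_p * v_p / m_gun = 0.04 * 694 / 10 = 2.776 m/s

2.776 m/s


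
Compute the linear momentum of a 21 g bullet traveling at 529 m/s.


p = m*v = 0.021*529 = 11.11 kg·m/s

11.11 kg·m/s


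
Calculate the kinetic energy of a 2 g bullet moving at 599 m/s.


E = 0.5*m*v^2 = 0.5*0.002*599^2 = 358.8 J

358.8 J


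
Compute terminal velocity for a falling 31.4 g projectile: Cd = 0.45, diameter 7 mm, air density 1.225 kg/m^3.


A = pi*(d/2)^2 = pi*(7/2000)^2 = 3.84845e-05 m^2
vt = sqrt(2mg/(Cd*rho*A)) = sqrt(2*0.0314*9.81/(0.45 * 1.225 * 3.84845e-05)) = 170.4 m/s

170.4 m/s


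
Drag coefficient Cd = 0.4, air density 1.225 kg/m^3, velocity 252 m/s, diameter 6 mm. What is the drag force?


A = pi*(d/2)^2 = pi*(6/2000)^2 = 2.82743e-05 m^2
Fd = 0.5*Cd*rho*A*v^2 = 0.5*0.4*1.225*2.82743e-05*252^2 = 0.4399 N

0.4399 N


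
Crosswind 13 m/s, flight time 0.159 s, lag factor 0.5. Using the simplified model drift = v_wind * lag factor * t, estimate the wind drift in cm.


drift = v_wind * lag * t = 13 * 0.5 * 0.159 = 1.0335 m ≈ 103.4 cm

103.4 cm


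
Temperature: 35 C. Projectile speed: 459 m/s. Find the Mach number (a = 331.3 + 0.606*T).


a = 331.3 + 0.606*(35) = 352.51 m/s
M = v/a = 459/352.51 = 1.302

1.302


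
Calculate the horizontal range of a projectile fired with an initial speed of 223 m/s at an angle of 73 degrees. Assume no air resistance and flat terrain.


R = v0^2 * sin(2*theta) / g = 223^2 * sin(2*73°) / 9.81 = 2835 m

2835 m


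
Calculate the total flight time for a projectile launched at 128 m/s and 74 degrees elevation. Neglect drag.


T = 2*v0*sin(theta)/g = 2*128*sin(74°)/9.81 = 25.08 s

25.08 s


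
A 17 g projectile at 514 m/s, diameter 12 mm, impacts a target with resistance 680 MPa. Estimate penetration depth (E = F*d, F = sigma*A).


A = pi*(d/2)^2 = pi*(12/2)^2 = 113.097 mm^2
E = 0.5*m*v^2 = 0.5*0.017*514^2 = 2245.67 J
depth = E/(sigma*A) = 2245.67 J / (680 MPa * 113.097 mm^2) = 2245.67/(680 * 113.097) m = 0.0292001 m ≈ 29.2 mm

29.2 mm


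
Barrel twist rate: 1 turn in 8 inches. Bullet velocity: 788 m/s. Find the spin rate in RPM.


twist_m = 8*0.0254 = 0.2032 m
spin = v/twist = 788/0.2032 = 3877.953 rev/s
RPM = spin*60 = 3877.953*60 ≈ 232677 RPM

232677 RPM


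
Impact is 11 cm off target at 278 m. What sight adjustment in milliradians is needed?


1 mrad subtends 1 cm per 10 m of range, so adj = error_cm / (dist_m / 10) = 11 / (278/10) = 0.3957 mrad

0.3957 mrad


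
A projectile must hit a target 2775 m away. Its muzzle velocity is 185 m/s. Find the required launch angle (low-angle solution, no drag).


sin(2*theta) = R*g/v0^2 = 2775*9.81/185^2 = 0.795405, theta = arcsin(0.795405)/2 = 26.35°

26.35 degrees


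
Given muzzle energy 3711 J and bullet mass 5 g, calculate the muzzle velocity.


v = sqrt(2*E/m) = sqrt(2*3711/0.005) = 1218 m/s

1218 m/s


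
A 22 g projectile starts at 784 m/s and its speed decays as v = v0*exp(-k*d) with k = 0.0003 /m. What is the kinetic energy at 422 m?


v = v0*exp(-k*d) = 784*exp(-0.0003*422) = 690.771 m/s
E = 0.5*m*v^2 = 0.5*0.022*690.771^2 = 5249 J

5249 J


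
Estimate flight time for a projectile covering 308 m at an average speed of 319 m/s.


t = d/v = 308/319 = 0.9655 s

0.9655 s


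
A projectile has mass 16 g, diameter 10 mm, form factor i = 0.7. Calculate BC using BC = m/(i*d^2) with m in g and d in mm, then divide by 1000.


BC = m/(i*d^2*1000) = 16/(0.7 * 10^2 * 1000) = 0.0002286

0.0002286


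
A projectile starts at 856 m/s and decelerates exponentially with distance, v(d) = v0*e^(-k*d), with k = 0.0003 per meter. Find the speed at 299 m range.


v = v0*exp(-k*d) = 856*exp(-0.0003*299) = 782.6 m/s

782.6 m/s


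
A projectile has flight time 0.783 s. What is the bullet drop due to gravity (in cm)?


drop = 0.5*g*t^2 = 0.5*9.81*0.783^2 = 3.0072 m ≈ 300.7 cm

300.7 cm


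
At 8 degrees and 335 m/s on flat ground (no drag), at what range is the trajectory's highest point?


R = v0^2*sin(2*theta)/g = 335^2*sin(2*8°)/9.81 = 3153.25 m
apex_dist = R/2 = 3153.25/2 = 1577 m

1577 m


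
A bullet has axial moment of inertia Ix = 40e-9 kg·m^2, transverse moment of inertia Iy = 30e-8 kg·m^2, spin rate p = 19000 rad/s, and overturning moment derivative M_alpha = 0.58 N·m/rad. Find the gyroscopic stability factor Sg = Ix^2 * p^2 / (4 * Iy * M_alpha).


Sg = Ix^2 * p^2 / (4 * Iy * M_alpha) = (40e-9)^2 * 19000^2 / (4 * 30e-8 * 0.58) = 0.8299

0.8299


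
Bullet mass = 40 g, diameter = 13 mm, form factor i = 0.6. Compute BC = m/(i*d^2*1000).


BC = m/(i*d^2*1000) = 40/(0.6 * 13^2 * 1000) = 0.0003945

0.0003945


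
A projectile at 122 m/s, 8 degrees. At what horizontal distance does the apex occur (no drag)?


R = v0^2*sin(2*theta)/g = 122^2*sin(2*8°)/9.81 = 418.205 m
apex_dist = R/2 = 418.205/2 = 209.1 m

209.1 m


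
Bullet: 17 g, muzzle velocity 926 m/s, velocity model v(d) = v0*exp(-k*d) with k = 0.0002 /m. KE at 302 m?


v = v0*exp(-k*d) = 926*exp(-0.0002*302) = 871.725 m/s
E = 0.5*m*v^2 = 0.5*0.017*871.725^2 = 6459 J

6459 J


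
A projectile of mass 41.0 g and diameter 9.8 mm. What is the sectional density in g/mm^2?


SD = m/d^2 = 41.0/9.8^2 = 0.4269 g/mm^2

0.4269 g/mm^2


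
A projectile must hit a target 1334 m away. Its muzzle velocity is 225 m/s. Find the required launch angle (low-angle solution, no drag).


sin(2*theta) = R*g/v0^2 = 1334*9.81/225^2 = 0.2585, theta = arcsin(0.2585)/2 = 7.491°

7.491 degrees


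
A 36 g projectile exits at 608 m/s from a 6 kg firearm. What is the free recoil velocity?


v_recoil = m_p * v_p / m_gun = 0.036 * 608 / 6 = 3.648 m/s

3.648 m/s


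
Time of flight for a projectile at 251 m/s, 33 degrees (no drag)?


T = 2*v0*sin(theta)/g = 2*251*sin(33°)/9.81 = 27.87 s

27.87 s


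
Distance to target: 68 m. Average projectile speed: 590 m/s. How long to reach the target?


t = d/v = 68/590 = 0.1153 s

0.1153 s


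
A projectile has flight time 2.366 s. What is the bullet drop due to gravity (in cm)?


drop = 0.5*g*t^2 = 0.5*9.81*2.366^2 = 27.458 m ≈ 2746 cm

2746 cm


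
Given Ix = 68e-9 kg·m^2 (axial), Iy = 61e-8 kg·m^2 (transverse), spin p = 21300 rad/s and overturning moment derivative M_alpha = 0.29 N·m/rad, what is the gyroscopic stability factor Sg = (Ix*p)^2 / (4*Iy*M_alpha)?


Sg = Ix^2 * p^2 / (4 * Iy * M_alpha) = (68e-9)^2 * 21300^2 / (4 * 61e-8 * 0.29) = 2.965

2.965


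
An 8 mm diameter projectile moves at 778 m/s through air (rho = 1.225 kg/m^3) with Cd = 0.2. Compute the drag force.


A = pi*(d/2)^2 = pi*(8/2000)^2 = 5.02655e-05 m^2
Fd = 0.5*Cd*rho*A*v^2 = 0.5*0.2*1.225*5.02655e-05*778^2 = 3.727 N

3.727 N


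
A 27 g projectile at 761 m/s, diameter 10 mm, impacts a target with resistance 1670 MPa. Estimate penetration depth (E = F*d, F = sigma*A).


A = pi*(d/2)^2 = pi*(10/2)^2 = 78.5398 mm^2
E = 0.5*m*v^2 = 0.5*0.027*761^2 = 7818.13 J
depth = E/(sigma*A) = 7818.13 J / (1670 MPa * 78.5398 mm^2) = 7818.13/(1670 * 78.5398) m = 0.0596069 m ≈ 59.61 mm

59.61 mm


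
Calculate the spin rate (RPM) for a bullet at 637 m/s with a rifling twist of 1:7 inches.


twist_m = 7*0.0254 = 0.1778 m
spin = v/twist = 637/0.1778 = 3582.677 rev/s
RPM = spin*60 = 3582.677*60 ≈ 214961 RPM

214961 RPM


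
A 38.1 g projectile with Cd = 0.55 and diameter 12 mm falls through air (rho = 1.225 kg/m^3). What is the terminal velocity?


A = pi*(d/2)^2 = pi*(12/2000)^2 = 1.13097e-04 m^2
vt = sqrt(2mg/(Cd*rho*A)) = sqrt(2*0.0381*9.81/(0.55 * 1.225 * 1.13097e-04)) = 99.05 m/s

99.05 m/s


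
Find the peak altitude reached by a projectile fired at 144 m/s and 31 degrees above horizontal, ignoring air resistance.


H = (v0*sin(theta))^2 / (2g) = (144*sin(31°))^2 / (2*9.81) = 280.4 m

280.4 m


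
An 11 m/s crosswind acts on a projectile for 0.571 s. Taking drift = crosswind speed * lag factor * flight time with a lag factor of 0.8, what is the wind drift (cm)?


drift = v_wind * lag * t = 11 * 0.8 * 0.571 = 5.0248 m ≈ 502.5 cm

502.5 cm


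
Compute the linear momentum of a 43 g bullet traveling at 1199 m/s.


p = m*v = 0.043*1199 = 51.56 kg·m/s

51.56 kg·m/s


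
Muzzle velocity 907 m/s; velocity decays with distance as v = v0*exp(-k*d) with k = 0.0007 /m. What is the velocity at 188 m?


v = v0*exp(-k*d) = 907*exp(-0.0007*188) = 795.2 m/s

795.2 m/s


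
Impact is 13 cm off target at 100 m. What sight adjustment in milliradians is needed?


1 mrad subtends 1 cm per 10 m of range, so adj = error_cm / (dist_m / 10) = 13 / (100/10) = 1.3 mrad

1.3 mrad


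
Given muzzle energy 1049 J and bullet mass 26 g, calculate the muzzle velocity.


v = sqrt(2*E/m) = sqrt(2*1049/0.026) = 284.1 m/s

284.1 m/s


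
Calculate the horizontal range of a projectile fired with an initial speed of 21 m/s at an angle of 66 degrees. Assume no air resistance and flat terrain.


R = v0^2 * sin(2*theta) / g = 21^2 * sin(2*66°) / 9.81 = 33.41 m

33.41 m


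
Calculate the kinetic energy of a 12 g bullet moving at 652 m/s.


E = 0.5*m*v^2 = 0.5*0.012*652^2 = 2551 J

2551 J


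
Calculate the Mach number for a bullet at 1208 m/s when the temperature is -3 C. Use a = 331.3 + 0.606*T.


a = 331.3 + 0.606*(-3) = 329.482 m/s
M = v/a = 1208/329.482 = 3.666

3.666


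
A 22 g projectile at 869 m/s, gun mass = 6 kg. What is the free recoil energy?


v_r = m_p*v_p/m_gun = 0.022*869/6 = 3.18633 m/s, E_r = 0.5*m_gun*v_r^2 = 0.5*6*3.18633^2 = 30.46 J

30.46 J


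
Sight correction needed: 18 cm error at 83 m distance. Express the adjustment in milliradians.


1 mrad subtends 1 cm per 10 m of range, so adj = error_cm / (dist_m / 10) = 18 / (83/10) = 2.169 mrad

2.169 mrad


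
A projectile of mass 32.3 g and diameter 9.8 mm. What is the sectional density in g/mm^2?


SD = m/d^2 = 32.3/9.8^2 = 0.3363 g/mm^2

0.3363 g/mm^2


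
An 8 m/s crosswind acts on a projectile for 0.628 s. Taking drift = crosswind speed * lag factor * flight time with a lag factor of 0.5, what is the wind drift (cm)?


drift = v_wind * lag * t = 8 * 0.5 * 0.628 = 2.512 m ≈ 251.2 cm

251.2 cm


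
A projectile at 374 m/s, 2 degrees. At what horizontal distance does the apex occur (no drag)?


R = v0^2*sin(2*theta)/g = 374^2*sin(2*2°)/9.81 = 994.623 m
apex_dist = R/2 = 994.623/2 = 497.3 m

497.3 m


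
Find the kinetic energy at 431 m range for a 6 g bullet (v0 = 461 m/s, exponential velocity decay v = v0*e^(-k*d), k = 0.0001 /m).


v = v0*exp(-k*d) = 461*exp(-0.0001*431) = 441.553 m/s
E = 0.5*m*v^2 = 0.5*0.006*441.553^2 = 584.9 J

584.9 J


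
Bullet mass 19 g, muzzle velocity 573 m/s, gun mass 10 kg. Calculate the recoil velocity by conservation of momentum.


v_recoil = m_p * v_p / m_gun = 0.019 * 573 / 10 = 1.089 m/s

1.089 m/s


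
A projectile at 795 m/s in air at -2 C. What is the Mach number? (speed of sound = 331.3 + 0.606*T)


a = 331.3 + 0.606*(-2) = 330.088 m/s
M = v/a = 795/330.088 = 2.408

2.408


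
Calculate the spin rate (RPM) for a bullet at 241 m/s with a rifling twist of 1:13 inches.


twist_m = 13*0.0254 = 0.3302 m
spin = v/twist = 241/0.3302 = 729.8607 rev/s
RPM = spin*60 = 729.8607*60 ≈ 43792 RPM

43792 RPM


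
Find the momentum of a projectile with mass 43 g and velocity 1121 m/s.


p = m*v = 0.043*1121 = 48.2 kg·m/s

48.2 kg·m/s


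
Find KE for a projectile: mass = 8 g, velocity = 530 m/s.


E = 0.5*m*v^2 = 0.5*0.008*530^2 = 1124 J

1124 J


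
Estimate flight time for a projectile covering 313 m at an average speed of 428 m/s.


t = d/v = 313/428 = 0.7313 s

0.7313 s


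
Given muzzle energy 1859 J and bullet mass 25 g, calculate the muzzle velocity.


v = sqrt(2*E/m) = sqrt(2*1859/0.025) = 385.6 m/s

385.6 m/s


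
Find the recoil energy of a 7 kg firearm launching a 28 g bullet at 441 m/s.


v_r = m_p*v_p/m_gun = 0.028*441/7 = 1.764 m/s, E_r = 0.5*m_gun*v_r^2 = 0.5*7*1.764^2 = 10.89 J

10.89 J


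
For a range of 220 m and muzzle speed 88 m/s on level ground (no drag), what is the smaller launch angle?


sin(2*theta) = R*g/v0^2 = 220*9.81/88^2 = 0.278693, theta = arcsin(0.278693)/2 = 8.091°

8.091 degrees


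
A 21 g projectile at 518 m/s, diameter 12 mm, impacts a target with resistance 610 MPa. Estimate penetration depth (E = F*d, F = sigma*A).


A = pi*(d/2)^2 = pi*(12/2)^2 = 113.097 mm^2
E = 0.5*m*v^2 = 0.5*0.021*518^2 = 2817.4 J
depth = E/(sigma*A) = 2817.4 J / (610 MPa * 113.097 mm^2) = 2817.4/(610 * 113.097) m = 0.0408382 m ≈ 40.84 mm

40.84 mm


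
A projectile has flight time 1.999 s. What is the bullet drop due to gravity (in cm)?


drop = 0.5*g*t^2 = 0.5*9.81*1.999^2 = 19.6004 m ≈ 1960 cm

1960 cm


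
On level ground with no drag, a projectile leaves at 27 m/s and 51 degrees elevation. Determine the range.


R = v0^2 * sin(2*theta) / g = 27^2 * sin(2*51°) / 9.81 = 72.69 m

72.69 m


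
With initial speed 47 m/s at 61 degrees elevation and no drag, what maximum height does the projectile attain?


H = (v0*sin(theta))^2 / (2g) = (47*sin(61°))^2 / (2*9.81) = 86.13 m

86.13 m


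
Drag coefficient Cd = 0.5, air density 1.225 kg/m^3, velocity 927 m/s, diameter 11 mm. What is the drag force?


A = pi*(d/2)^2 = pi*(11/2000)^2 = 9.50332e-05 m^2
Fd = 0.5*Cd*rho*A*v^2 = 0.5*0.5*1.225*9.50332e-05*927^2 = 25.01 N

25.01 N


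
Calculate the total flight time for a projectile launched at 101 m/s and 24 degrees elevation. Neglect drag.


T = 2*v0*sin(theta)/g = 2*101*sin(24°)/9.81 = 8.375 s

8.375 s


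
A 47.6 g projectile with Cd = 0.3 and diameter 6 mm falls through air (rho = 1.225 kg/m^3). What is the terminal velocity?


A = pi*(d/2)^2 = pi*(6/2000)^2 = 2.82743e-05 m^2
vt = sqrt(2mg/(Cd*rho*A)) = sqrt(2*0.0476*9.81/(0.3 * 1.225 * 2.82743e-05)) = 299.8 m/s

299.8 m/s


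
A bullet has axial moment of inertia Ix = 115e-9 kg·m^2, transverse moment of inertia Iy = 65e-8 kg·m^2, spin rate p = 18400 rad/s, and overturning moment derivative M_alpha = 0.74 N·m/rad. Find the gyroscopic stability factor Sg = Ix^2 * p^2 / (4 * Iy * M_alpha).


Sg = Ix^2 * p^2 / (4 * Iy * M_alpha) = (115e-9)^2 * 18400^2 / (4 * 65e-8 * 0.74) = 2.327

2.327


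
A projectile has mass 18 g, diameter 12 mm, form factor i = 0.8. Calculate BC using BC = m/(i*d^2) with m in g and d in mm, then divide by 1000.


BC = m/(i*d^2*1000) = 18/(0.8 * 12^2 * 1000) = 0.0001563

0.0001563


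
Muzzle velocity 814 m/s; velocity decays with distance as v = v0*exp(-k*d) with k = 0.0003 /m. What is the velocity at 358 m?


v = v0*exp(-k*d) = 814*exp(-0.0003*358) = 731.1 m/s

731.1 m/s


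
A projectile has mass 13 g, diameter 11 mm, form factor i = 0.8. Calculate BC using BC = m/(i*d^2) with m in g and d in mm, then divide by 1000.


BC = m/(i*d^2*1000) = 13/(0.8 * 11^2 * 1000) = 0.0001343

0.0001343


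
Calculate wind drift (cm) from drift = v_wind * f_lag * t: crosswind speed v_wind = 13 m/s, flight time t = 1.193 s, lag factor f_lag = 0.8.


drift = v_wind * lag * t = 13 * 0.8 * 1.193 = 12.4072 m ≈ 1241 cm

1241 cm


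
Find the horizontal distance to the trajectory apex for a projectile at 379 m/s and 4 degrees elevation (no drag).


R = v0^2*sin(2*theta)/g = 379^2*sin(2*4°)/9.81 = 2037.81 m
apex_dist = R/2 = 2037.81/2 = 1019 m

1019 m


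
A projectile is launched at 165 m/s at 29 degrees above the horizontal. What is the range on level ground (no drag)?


R = v0^2 * sin(2*theta) / g = 165^2 * sin(2*29°) / 9.81 = 2354 m

2354 m


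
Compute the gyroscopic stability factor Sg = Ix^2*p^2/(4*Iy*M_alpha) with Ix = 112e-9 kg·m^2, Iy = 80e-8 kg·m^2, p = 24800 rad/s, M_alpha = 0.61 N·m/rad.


Sg = Ix^2 * p^2 / (4 * Iy * M_alpha) = (112e-9)^2 * 24800^2 / (4 * 80e-8 * 0.61) = 3.952

3.952


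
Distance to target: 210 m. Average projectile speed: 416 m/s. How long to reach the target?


t = d/v = 210/416 = 0.5048 s

0.5048 s


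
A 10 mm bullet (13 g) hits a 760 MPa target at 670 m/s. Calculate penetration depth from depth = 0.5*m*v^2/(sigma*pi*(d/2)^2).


A = pi*(d/2)^2 = pi*(10/2)^2 = 78.5398 mm^2
E = 0.5*m*v^2 = 0.5*0.013*670^2 = 2917.85 J
depth = E/(sigma*A) = 2917.85 J / (760 MPa * 78.5398 mm^2) = 2917.85/(760 * 78.5398) m = 0.0488832 m ≈ 48.88 mm

48.88 mm


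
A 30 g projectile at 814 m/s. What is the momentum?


p = m*v = 0.03*814 = 24.42 kg·m/s

24.42 kg·m/s


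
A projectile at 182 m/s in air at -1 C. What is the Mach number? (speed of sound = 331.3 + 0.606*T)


a = 331.3 + 0.606*(-1) = 330.694 m/s
M = v/a = 182/330.694 = 0.5504

0.5504


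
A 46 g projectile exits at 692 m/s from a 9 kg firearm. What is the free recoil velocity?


v_recoil = m_p * v_p / m_gun = 0.046 * 692 / 9 = 3.537 m/s

3.537 m/s


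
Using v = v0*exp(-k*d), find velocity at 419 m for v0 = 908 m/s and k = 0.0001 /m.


v = v0*exp(-k*d) = 908*exp(-0.0001*419) = 870.7 m/s

870.7 m/s


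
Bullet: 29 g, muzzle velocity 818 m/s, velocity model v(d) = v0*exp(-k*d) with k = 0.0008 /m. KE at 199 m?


v = v0*exp(-k*d) = 818*exp(-0.0008*199) = 697.611 m/s
E = 0.5*m*v^2 = 0.5*0.029*697.611^2 = 7057 J

7057 J


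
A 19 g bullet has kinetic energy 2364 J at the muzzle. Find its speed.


v = sqrt(2*E/m) = sqrt(2*2364/0.019) = 498.8 m/s

498.8 m/s


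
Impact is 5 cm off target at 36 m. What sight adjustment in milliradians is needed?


1 mrad subtends 1 cm per 10 m of range, so adj = error_cm / (dist_m / 10) = 5 / (36/10) = 1.389 mrad

1.389 mrad


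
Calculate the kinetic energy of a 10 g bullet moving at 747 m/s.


E = 0.5*m*v^2 = 0.5*0.01*747^2 = 2790 J

2790 J


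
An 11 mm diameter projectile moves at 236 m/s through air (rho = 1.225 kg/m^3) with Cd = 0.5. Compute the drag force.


A = pi*(d/2)^2 = pi*(11/2000)^2 = 9.50332e-05 m^2
Fd = 0.5*Cd*rho*A*v^2 = 0.5*0.5*1.225*9.50332e-05*236^2 = 1.621 N

1.621 N


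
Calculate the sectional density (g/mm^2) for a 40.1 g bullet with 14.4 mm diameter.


SD = m/d^2 = 40.1/14.4^2 = 0.1934 g/mm^2

0.1934 g/mm^2


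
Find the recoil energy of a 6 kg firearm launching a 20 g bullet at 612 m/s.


v_r = m_p*v_p/m_gun = 0.02*612/6 = 2.04 m/s, E_r = 0.5*m_gun*v_r^2 = 0.5*6*2.04^2 = 12.48 J

12.48 J


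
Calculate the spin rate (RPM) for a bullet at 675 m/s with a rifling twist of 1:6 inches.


twist_m = 6*0.0254 = 0.1524 m
spin = v/twist = 675/0.1524 = 4429.134 rev/s
RPM = spin*60 = 4429.134*60 ≈ 265748 RPM

265748 RPM


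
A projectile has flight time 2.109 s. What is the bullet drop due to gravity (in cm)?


drop = 0.5*g*t^2 = 0.5*9.81*2.109^2 = 21.8169 m ≈ 2182 cm

2182 cm


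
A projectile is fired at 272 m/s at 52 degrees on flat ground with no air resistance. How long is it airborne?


T = 2*v0*sin(theta)/g = 2*272*sin(52°)/9.81 = 43.7 s

43.7 s


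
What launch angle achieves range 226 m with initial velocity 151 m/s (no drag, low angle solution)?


sin(2*theta) = R*g/v0^2 = 226*9.81/151^2 = 0.0972352, theta = arcsin(0.0972352)/2 = 2.79°

2.79 degrees


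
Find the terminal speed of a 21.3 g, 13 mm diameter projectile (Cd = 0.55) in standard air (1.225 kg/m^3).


A = pi*(d/2)^2 = pi*(13/2000)^2 = 1.32732e-04 m^2
vt = sqrt(2mg/(Cd*rho*A)) = sqrt(2*0.0213*9.81/(0.55 * 1.225 * 1.32732e-04)) = 68.36 m/s

68.36 m/s


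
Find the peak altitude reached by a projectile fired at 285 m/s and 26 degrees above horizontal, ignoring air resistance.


H = (v0*sin(theta))^2 / (2g) = (285*sin(26°))^2 / (2*9.81) = 795.6 m

795.6 m


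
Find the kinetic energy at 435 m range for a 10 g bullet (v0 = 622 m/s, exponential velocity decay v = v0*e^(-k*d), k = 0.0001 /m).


v = v0*exp(-k*d) = 622*exp(-0.0001*435) = 595.523 m/s
E = 0.5*m*v^2 = 0.5*0.01*595.523^2 = 1773 J

1773 J


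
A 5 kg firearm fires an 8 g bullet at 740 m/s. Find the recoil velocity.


v_recoil = m_p * v_p / m_gun = 0.008 * 740 / 5 = 1.184 m/s

1.184 m/s


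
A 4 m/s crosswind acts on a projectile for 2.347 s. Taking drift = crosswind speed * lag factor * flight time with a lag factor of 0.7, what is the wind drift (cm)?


drift = v_wind * lag * t = 4 * 0.7 * 2.347 = 6.5716 m ≈ 657.2 cm

657.2 cm


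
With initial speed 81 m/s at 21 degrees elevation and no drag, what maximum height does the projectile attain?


H = (v0*sin(theta))^2 / (2g) = (81*sin(21°))^2 / (2*9.81) = 42.95 m

42.95 m


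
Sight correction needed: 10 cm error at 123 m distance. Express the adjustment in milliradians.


1 mrad subtends 1 cm per 10 m of range, so adj = error_cm / (dist_m / 10) = 10 / (123/10) = 0.813 mrad

0.813 mrad


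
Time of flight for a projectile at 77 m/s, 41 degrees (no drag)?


T = 2*v0*sin(theta)/g = 2*77*sin(41°)/9.81 = 10.3 s

10.3 s


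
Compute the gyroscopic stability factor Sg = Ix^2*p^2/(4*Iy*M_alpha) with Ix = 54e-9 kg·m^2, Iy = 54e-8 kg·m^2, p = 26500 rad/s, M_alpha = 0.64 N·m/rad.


Sg = Ix^2 * p^2 / (4 * Iy * M_alpha) = (54e-9)^2 * 26500^2 / (4 * 54e-8 * 0.64) = 1.481

1.481


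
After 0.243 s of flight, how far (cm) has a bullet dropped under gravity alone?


drop = 0.5*g*t^2 = 0.5*9.81*0.243^2 = 0.289635 m ≈ 28.96 cm

28.96 cm


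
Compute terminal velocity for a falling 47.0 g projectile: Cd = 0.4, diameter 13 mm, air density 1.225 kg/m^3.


A = pi*(d/2)^2 = pi*(13/2000)^2 = 1.32732e-04 m^2
vt = sqrt(2mg/(Cd*rho*A)) = sqrt(2*0.047*9.81/(0.4 * 1.225 * 1.32732e-04)) = 119.1 m/s

119.1 m/s


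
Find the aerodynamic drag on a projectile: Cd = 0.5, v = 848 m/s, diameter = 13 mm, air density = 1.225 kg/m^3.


A = pi*(d/2)^2 = pi*(13/2000)^2 = 1.32732e-04 m^2
Fd = 0.5*Cd*rho*A*v^2 = 0.5*0.5*1.225*1.32732e-04*848^2 = 29.23 N

29.23 N


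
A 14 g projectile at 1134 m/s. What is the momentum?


p = m*v = 0.014*1134 = 15.88 kg·m/s

15.88 kg·m/s


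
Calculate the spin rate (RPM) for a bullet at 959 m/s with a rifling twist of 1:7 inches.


twist_m = 7*0.0254 = 0.1778 m
spin = v/twist = 959/0.1778 = 5393.701 rev/s
RPM = spin*60 = 5393.701*60 ≈ 323622 RPM

323622 RPM


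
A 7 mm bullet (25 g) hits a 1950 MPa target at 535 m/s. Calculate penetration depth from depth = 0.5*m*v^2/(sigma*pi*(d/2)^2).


A = pi*(d/2)^2 = pi*(7/2)^2 = 38.4845 mm^2
E = 0.5*m*v^2 = 0.5*0.025*535^2 = 3577.81 J
depth = E/(sigma*A) = 3577.81 J / (1950 MPa * 38.4845 mm^2) = 3577.81/(1950 * 38.4845) m = 0.0476757 m ≈ 47.68 mm

47.68 mm


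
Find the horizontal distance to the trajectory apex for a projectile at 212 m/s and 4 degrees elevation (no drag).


R = v0^2*sin(2*theta)/g = 212^2*sin(2*4°)/9.81 = 637.614 m
apex_dist = R/2 = 637.614/2 = 318.8 m

318.8 m


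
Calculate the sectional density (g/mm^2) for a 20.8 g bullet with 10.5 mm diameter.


SD = m/d^2 = 20.8/10.5^2 = 0.1887 g/mm^2

0.1887 g/mm^2


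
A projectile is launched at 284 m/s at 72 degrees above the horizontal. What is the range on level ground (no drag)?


R = v0^2 * sin(2*theta) / g = 284^2 * sin(2*72°) / 9.81 = 4833 m

4833 m


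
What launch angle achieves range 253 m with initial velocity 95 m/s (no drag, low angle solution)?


sin(2*theta) = R*g/v0^2 = 253*9.81/95^2 = 0.275006, theta = arcsin(0.275006)/2 = 7.981°

7.981 degrees


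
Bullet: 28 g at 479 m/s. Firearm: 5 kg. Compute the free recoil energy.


v_r = m_p*v_p/m_gun = 0.028*479/5 = 2.6824 m/s, E_r = 0.5*m_gun*v_r^2 = 0.5*5*2.6824^2 = 17.99 J

17.99 J


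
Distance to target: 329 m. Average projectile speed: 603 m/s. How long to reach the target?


t = d/v = 329/603 = 0.5456 s

0.5456 s


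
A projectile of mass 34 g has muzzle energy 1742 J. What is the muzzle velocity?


v = sqrt(2*E/m) = sqrt(2*1742/0.034) = 320.1 m/s

320.1 m/s


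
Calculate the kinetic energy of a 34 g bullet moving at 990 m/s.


E = 0.5*m*v^2 = 0.5*0.034*990^2 = 16662 J

16662 J


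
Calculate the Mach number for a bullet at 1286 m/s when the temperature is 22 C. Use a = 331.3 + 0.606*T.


a = 331.3 + 0.606*(22) = 344.632 m/s
M = v/a = 1286/344.632 = 3.732

3.732


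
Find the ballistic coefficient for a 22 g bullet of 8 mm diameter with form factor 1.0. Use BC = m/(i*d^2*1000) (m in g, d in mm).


BC = m/(i*d^2*1000) = 22/(1.0 * 8^2 * 1000) = 0.0003437

0.0003437


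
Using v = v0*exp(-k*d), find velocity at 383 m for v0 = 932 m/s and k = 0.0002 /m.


v = v0*exp(-k*d) = 932*exp(-0.0002*383) = 863.3 m/s

863.3 m/s


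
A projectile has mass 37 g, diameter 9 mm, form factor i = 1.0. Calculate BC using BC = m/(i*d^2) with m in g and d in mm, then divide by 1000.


BC = m/(i*d^2*1000) = 37/(1.0 * 9^2 * 1000) = 0.0004568

0.0004568


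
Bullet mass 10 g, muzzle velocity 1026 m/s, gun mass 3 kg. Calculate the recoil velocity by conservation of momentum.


v_recoil = m_p * v_p / m_gun = 0.01 * 1026 / 3 = 3.42 m/s

3.42 m/s


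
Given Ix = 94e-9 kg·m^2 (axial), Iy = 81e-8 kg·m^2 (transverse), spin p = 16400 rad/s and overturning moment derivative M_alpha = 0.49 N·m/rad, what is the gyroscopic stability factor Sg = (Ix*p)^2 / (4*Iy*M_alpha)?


Sg = Ix^2 * p^2 / (4 * Iy * M_alpha) = (94e-9)^2 * 16400^2 / (4 * 81e-8 * 0.49) = 1.497

1.497


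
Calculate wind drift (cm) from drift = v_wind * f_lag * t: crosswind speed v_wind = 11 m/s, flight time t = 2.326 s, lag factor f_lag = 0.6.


drift = v_wind * lag * t = 11 * 0.6 * 2.326 = 15.3516 m ≈ 1535 cm

1535 cm


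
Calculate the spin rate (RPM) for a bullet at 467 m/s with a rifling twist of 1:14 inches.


twist_m = 14*0.0254 = 0.3556 m
spin = v/twist = 467/0.3556 = 1313.273 rev/s
RPM = spin*60 = 1313.273*60 ≈ 78796 RPM

78796 RPM


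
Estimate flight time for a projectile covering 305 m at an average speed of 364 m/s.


t = d/v = 305/364 = 0.8379 s

0.8379 s


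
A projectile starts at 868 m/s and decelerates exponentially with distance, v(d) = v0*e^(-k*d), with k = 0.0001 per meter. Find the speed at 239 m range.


v = v0*exp(-k*d) = 868*exp(-0.0001*239) = 847.5 m/s

847.5 m/s


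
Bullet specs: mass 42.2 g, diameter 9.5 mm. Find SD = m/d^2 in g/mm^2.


SD = m/d^2 = 42.2/9.5^2 = 0.4676 g/mm^2

0.4676 g/mm^2


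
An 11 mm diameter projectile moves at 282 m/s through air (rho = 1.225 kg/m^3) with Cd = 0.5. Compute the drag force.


A = pi*(d/2)^2 = pi*(11/2000)^2 = 9.50332e-05 m^2
Fd = 0.5*Cd*rho*A*v^2 = 0.5*0.5*1.225*9.50332e-05*282^2 = 2.314 N

2.314 N


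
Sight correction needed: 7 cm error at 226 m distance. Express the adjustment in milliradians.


1 mrad subtends 1 cm per 10 m of range, so adj = error_cm / (dist_m / 10) = 7 / (226/10) = 0.3097 mrad

0.3097 mrad


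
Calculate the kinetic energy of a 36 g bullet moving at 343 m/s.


E = 0.5*m*v^2 = 0.5*0.036*343^2 = 2118 J

2118 J


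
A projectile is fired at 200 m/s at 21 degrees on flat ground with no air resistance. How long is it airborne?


T = 2*v0*sin(theta)/g = 2*200*sin(21°)/9.81 = 14.61 s

14.61 s


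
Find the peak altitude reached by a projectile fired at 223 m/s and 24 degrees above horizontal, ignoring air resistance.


H = (v0*sin(theta))^2 / (2g) = (223*sin(24°))^2 / (2*9.81) = 419.3 m

419.3 m


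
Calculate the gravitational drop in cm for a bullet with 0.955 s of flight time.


drop = 0.5*g*t^2 = 0.5*9.81*0.955^2 = 4.47348 m ≈ 447.3 cm

447.3 cm


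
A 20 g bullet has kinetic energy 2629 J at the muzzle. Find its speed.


v = sqrt(2*E/m) = sqrt(2*2629/0.02) = 512.7 m/s

512.7 m/s


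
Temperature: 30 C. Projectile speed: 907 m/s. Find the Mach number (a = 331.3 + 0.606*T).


a = 331.3 + 0.606*(30) = 349.48 m/s
M = v/a = 907/349.48 = 2.595

2.595


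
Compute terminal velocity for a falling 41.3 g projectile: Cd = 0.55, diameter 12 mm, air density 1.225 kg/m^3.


A = pi*(d/2)^2 = pi*(12/2000)^2 = 1.13097e-04 m^2
vt = sqrt(2mg/(Cd*rho*A)) = sqrt(2*0.0413*9.81/(0.55 * 1.225 * 1.13097e-04)) = 103.1 m/s

103.1 m/s


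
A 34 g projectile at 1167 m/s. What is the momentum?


p = m*v = 0.034*1167 = 39.68 kg·m/s

39.68 kg·m/s


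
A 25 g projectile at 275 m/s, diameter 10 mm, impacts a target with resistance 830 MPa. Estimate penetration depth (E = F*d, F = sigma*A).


A = pi*(d/2)^2 = pi*(10/2)^2 = 78.5398 mm^2
E = 0.5*m*v^2 = 0.5*0.025*275^2 = 945.312 J
depth = E/(sigma*A) = 945.312 J / (830 MPa * 78.5398 mm^2) = 945.312/(830 * 78.5398) m = 0.0145013 m ≈ 14.5 mm

14.5 mm


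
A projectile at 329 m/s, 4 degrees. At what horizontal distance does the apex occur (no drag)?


R = v0^2*sin(2*theta)/g = 329^2*sin(2*4°)/9.81 = 1535.6 m
apex_dist = R/2 = 1535.6/2 = 767.8 m

767.8 m


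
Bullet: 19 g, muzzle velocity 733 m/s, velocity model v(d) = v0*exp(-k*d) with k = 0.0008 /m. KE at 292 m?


v = v0*exp(-k*d) = 733*exp(-0.0008*292) = 580.3 m/s
E = 0.5*m*v^2 = 0.5*0.019*580.3^2 = 3199 J

3199 J


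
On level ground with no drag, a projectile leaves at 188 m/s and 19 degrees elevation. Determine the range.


R = v0^2 * sin(2*theta) / g = 188^2 * sin(2*19°) / 9.81 = 2218 m

2218 m


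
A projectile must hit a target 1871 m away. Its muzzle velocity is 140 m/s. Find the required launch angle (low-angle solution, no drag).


sin(2*theta) = R*g/v0^2 = 1871*9.81/140^2 = 0.936455, theta = arcsin(0.936455)/2 = 34.73°

34.73 degrees


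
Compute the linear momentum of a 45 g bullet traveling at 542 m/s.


p = m*v = 0.045*542 = 24.39 kg·m/s

24.39 kg·m/s


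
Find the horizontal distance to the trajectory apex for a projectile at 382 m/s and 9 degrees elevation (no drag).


R = v0^2*sin(2*theta)/g = 382^2*sin(2*9°)/9.81 = 4596.64 m
apex_dist = R/2 = 4596.64/2 = 2298 m

2298 m


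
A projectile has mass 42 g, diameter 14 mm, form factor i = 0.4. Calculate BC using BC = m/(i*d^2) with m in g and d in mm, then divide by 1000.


BC = m/(i*d^2*1000) = 42/(0.4 * 14^2 * 1000) = 0.0005357

0.0005357


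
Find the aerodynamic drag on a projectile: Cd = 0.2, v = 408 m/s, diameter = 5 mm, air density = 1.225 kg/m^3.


A = pi*(d/2)^2 = pi*(5/2000)^2 = 1.96350e-05 m^2
Fd = 0.5*Cd*rho*A*v^2 = 0.5*0.2*1.225*1.96350e-05*408^2 = 0.4004 N

0.4004 N


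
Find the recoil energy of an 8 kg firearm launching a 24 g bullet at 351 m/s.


v_r = m_p*v_p/m_gun = 0.024*351/8 = 1.053 m/s, E_r = 0.5*m_gun*v_r^2 = 0.5*8*1.053^2 = 4.435 J

4.435 J


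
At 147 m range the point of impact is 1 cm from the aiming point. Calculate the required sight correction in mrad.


1 mrad subtends 1 cm per 10 m of range, so adj = error_cm / (dist_m / 10) = 1 / (147/10) = 0.06803 mrad

0.06803 mrad


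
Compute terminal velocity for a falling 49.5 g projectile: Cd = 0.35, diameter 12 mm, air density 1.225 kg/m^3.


A = pi*(d/2)^2 = pi*(12/2000)^2 = 1.13097e-04 m^2
vt = sqrt(2mg/(Cd*rho*A)) = sqrt(2*0.0495*9.81/(0.35 * 1.225 * 1.13097e-04)) = 141.5 m/s

141.5 m/s


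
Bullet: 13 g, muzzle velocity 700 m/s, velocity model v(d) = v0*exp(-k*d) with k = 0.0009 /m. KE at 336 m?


v = v0*exp(-k*d) = 700*exp(-0.0009*336) = 517.33 m/s
E = 0.5*m*v^2 = 0.5*0.013*517.33^2 = 1740 J

1740 J


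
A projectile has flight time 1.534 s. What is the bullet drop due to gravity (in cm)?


drop = 0.5*g*t^2 = 0.5*9.81*1.534^2 = 11.5422 m ≈ 1154 cm

1154 cm


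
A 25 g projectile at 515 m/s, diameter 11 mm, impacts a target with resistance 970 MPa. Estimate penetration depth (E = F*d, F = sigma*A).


A = pi*(d/2)^2 = pi*(11/2)^2 = 95.0332 mm^2
E = 0.5*m*v^2 = 0.5*0.025*515^2 = 3315.31 J
depth = E/(sigma*A) = 3315.31 J / (970 MPa * 95.0332 mm^2) = 3315.31/(970 * 95.0332) m = 0.0359648 m ≈ 35.96 mm

35.96 mm


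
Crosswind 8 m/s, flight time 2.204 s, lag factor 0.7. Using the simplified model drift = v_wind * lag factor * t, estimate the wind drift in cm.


drift = v_wind * lag * t = 8 * 0.7 * 2.204 = 12.3424 m ≈ 1234 cm

1234 cm


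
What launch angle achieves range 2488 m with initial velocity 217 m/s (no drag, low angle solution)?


sin(2*theta) = R*g/v0^2 = 2488*9.81/217^2 = 0.518322, theta = arcsin(0.518322)/2 = 15.61°

15.61 degrees


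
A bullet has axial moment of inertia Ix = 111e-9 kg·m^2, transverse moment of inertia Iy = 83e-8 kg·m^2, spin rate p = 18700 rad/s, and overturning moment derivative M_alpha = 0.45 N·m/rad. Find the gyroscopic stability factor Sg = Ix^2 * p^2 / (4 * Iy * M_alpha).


Sg = Ix^2 * p^2 / (4 * Iy * M_alpha) = (111e-9)^2 * 18700^2 / (4 * 83e-8 * 0.45) = 2.884

2.884


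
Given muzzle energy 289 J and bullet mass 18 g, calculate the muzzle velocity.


v = sqrt(2*E/m) = sqrt(2*289/0.018) = 179.2 m/s

179.2 m/s


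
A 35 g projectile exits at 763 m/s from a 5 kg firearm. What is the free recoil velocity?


v_recoil = m_p * v_p / m_gun = 0.035 * 763 / 5 = 5.341 m/s

5.341 m/s


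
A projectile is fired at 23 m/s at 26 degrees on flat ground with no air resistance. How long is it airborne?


T = 2*v0*sin(theta)/g = 2*23*sin(26°)/9.81 = 2.056 s

2.056 s


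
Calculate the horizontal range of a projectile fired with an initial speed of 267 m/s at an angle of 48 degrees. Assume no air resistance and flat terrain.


R = v0^2 * sin(2*theta) / g = 267^2 * sin(2*48°) / 9.81 = 7227 m

7227 m
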